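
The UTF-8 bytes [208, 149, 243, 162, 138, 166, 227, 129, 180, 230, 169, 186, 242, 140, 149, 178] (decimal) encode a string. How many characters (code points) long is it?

Byte at offset 0: 0xD0 = 11010000 → 2-byte char (#1). Advance 2.
Byte at offset 2: 0xF3 = 11110011 → 4-byte char (#2). Advance 4.
Byte at offset 6: 0xE3 = 11100011 → 3-byte char (#3). Advance 3.
Byte at offset 9: 0xE6 = 11100110 → 3-byte char (#4). Advance 3.
Byte at offset 12: 0xF2 = 11110010 → 4-byte char (#5). Advance 4.
Reached end at offset 16 after 5 code points.

5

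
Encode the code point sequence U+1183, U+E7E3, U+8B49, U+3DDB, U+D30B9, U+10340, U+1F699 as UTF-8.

U+1183: 3-byte form → E1 86 83.
U+E7E3: 3-byte form → EE 9F A3.
U+8B49: 3-byte form → E8 AD 89.
U+3DDB: 3-byte form → E3 B7 9B.
U+D30B9: 4-byte form → F3 93 82 B9.
U+10340: 4-byte form → F0 90 8D 80.
U+1F699: 4-byte form → F0 9F 9A 99.
Concatenated (24 bytes): E1 86 83 EE 9F A3 E8 AD 89 E3 B7 9B F3 93 82 B9 F0 90 8D 80 F0 9F 9A 99.

E1 86 83 EE 9F A3 E8 AD 89 E3 B7 9B F3 93 82 B9 F0 90 8D 80 F0 9F 9A 99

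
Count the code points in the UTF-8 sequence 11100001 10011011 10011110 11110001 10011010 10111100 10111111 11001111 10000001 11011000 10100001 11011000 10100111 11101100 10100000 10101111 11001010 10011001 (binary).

7

Byte at offset 0: 0xE1 = 11100001 → 3-byte char (#1). Advance 3.
Byte at offset 3: 0xF1 = 11110001 → 4-byte char (#2). Advance 4.
Byte at offset 7: 0xCF = 11001111 → 2-byte char (#3). Advance 2.
Byte at offset 9: 0xD8 = 11011000 → 2-byte char (#4). Advance 2.
Byte at offset 11: 0xD8 = 11011000 → 2-byte char (#5). Advance 2.
Byte at offset 13: 0xEC = 11101100 → 3-byte char (#6). Advance 3.
Byte at offset 16: 0xCA = 11001010 → 2-byte char (#7). Advance 2.
Reached end at offset 18 after 7 code points.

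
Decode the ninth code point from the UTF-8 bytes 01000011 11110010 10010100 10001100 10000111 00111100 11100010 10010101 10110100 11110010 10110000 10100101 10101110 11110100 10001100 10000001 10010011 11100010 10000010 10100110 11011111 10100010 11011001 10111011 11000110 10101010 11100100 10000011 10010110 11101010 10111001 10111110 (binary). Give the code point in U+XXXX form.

Offset 0: leading byte 0x43 = 01000011 → 1-byte char #1 = 43.
Offset 1: leading byte 0xF2 = 11110010 → 4-byte char #2 = F2 94 8C 87.
Offset 5: leading byte 0x3C = 00111100 → 1-byte char #3 = 3C.
Offset 6: leading byte 0xE2 = 11100010 → 3-byte char #4 = E2 95 B4.
Offset 9: leading byte 0xF2 = 11110010 → 4-byte char #5 = F2 B0 A5 AE.
Offset 13: leading byte 0xF4 = 11110100 → 4-byte char #6 = F4 8C 81 93.
Offset 17: leading byte 0xE2 = 11100010 → 3-byte char #7 = E2 82 A6.
Offset 20: leading byte 0xDF = 11011111 → 2-byte char #8 = DF A2.
Offset 22: leading byte 0xD9 = 11011001 → 2-byte char #9 = D9 BB.
Leading byte 0xD9 = 11011001 matches 110xxxxx → 2-byte sequence.
Byte 1: 0xD9 = 11011001, payload 11001 (5 bits).
Byte 2: 0xBB = 10111011 (10xxxxxx ✓), payload 111011.
Concatenate: 11001111011 = 0x67B (11 bits → U+067B).

U+067B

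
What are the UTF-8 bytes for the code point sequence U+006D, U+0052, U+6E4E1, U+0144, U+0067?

6D 52 F1 AE 93 A1 C5 84 67

U+006D: 1-byte form → 6D.
U+0052: 1-byte form → 52.
U+6E4E1: 4-byte form → F1 AE 93 A1.
U+0144: 2-byte form → C5 84.
U+0067: 1-byte form → 67.
Concatenated (9 bytes): 6D 52 F1 AE 93 A1 C5 84 67.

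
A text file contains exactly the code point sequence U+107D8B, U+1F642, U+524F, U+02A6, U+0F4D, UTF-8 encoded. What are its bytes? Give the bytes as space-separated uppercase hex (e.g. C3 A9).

F4 87 B6 8B F0 9F 99 82 E5 89 8F CA A6 E0 BD 8D

U+107D8B: 4-byte form → F4 87 B6 8B.
U+1F642: 4-byte form → F0 9F 99 82.
U+524F: 3-byte form → E5 89 8F.
U+02A6: 2-byte form → CA A6.
U+0F4D: 3-byte form → E0 BD 8D.
Concatenated (16 bytes): F4 87 B6 8B F0 9F 99 82 E5 89 8F CA A6 E0 BD 8D.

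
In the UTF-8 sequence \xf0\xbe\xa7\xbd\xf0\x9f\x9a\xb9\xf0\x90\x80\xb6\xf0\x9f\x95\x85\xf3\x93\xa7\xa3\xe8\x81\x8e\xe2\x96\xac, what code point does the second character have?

U+1F6B9

Offset 0: leading byte 0xF0 = 11110000 → 4-byte char #1 = F0 BE A7 BD.
Offset 4: leading byte 0xF0 = 11110000 → 4-byte char #2 = F0 9F 9A B9.
Leading byte 0xF0 = 11110000 matches 11110xxx → 4-byte sequence.
Byte 1: 0xF0 = 11110000, payload 000 (3 bits).
Byte 2: 0x9F = 10011111 (10xxxxxx ✓), payload 011111.
Byte 3: 0x9A = 10011010 (10xxxxxx ✓), payload 011010.
Byte 4: 0xB9 = 10111001 (10xxxxxx ✓), payload 111001.
Concatenate: 000011111011010111001 = 0x1F6B9 (21 bits → U+1F6B9).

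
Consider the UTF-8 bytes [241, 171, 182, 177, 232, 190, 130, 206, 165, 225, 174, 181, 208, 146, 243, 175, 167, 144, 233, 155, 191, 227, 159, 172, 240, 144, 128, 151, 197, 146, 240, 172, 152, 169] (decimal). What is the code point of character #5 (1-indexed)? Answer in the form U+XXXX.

U+0412

Offset 0: leading byte 0xF1 = 11110001 → 4-byte char #1 = F1 AB B6 B1.
Offset 4: leading byte 0xE8 = 11101000 → 3-byte char #2 = E8 BE 82.
Offset 7: leading byte 0xCE = 11001110 → 2-byte char #3 = CE A5.
Offset 9: leading byte 0xE1 = 11100001 → 3-byte char #4 = E1 AE B5.
Offset 12: leading byte 0xD0 = 11010000 → 2-byte char #5 = D0 92.
Leading byte 0xD0 = 11010000 matches 110xxxxx → 2-byte sequence.
Byte 1: 0xD0 = 11010000, payload 10000 (5 bits).
Byte 2: 0x92 = 10010010 (10xxxxxx ✓), payload 010010.
Concatenate: 10000010010 = 0x412 (11 bits → U+0412).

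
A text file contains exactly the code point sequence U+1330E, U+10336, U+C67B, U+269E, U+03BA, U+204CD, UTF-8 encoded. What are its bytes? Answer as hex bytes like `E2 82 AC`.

U+1330E: 4-byte form → F0 93 8C 8E.
U+10336: 4-byte form → F0 90 8C B6.
U+C67B: 3-byte form → EC 99 BB.
U+269E: 3-byte form → E2 9A 9E.
U+03BA: 2-byte form → CE BA.
U+204CD: 4-byte form → F0 A0 93 8D.
Concatenated (20 bytes): F0 93 8C 8E F0 90 8C B6 EC 99 BB E2 9A 9E CE BA F0 A0 93 8D.

F0 93 8C 8E F0 90 8C B6 EC 99 BB E2 9A 9E CE BA F0 A0 93 8D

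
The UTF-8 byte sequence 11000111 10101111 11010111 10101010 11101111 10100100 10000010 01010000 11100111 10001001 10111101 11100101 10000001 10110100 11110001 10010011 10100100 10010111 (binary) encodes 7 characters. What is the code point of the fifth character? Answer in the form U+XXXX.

Offset 0: leading byte 0xC7 = 11000111 → 2-byte char #1 = C7 AF.
Offset 2: leading byte 0xD7 = 11010111 → 2-byte char #2 = D7 AA.
Offset 4: leading byte 0xEF = 11101111 → 3-byte char #3 = EF A4 82.
Offset 7: leading byte 0x50 = 01010000 → 1-byte char #4 = 50.
Offset 8: leading byte 0xE7 = 11100111 → 3-byte char #5 = E7 89 BD.
Leading byte 0xE7 = 11100111 matches 1110xxxx → 3-byte sequence.
Byte 1: 0xE7 = 11100111, payload 0111 (4 bits).
Byte 2: 0x89 = 10001001 (10xxxxxx ✓), payload 001001.
Byte 3: 0xBD = 10111101 (10xxxxxx ✓), payload 111101.
Concatenate: 0111001001111101 = 0x727D (16 bits → U+727D).

U+727D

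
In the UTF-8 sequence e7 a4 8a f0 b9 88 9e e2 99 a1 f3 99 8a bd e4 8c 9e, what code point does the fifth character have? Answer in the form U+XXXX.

U+431E

Offset 0: leading byte 0xE7 = 11100111 → 3-byte char #1 = E7 A4 8A.
Offset 3: leading byte 0xF0 = 11110000 → 4-byte char #2 = F0 B9 88 9E.
Offset 7: leading byte 0xE2 = 11100010 → 3-byte char #3 = E2 99 A1.
Offset 10: leading byte 0xF3 = 11110011 → 4-byte char #4 = F3 99 8A BD.
Offset 14: leading byte 0xE4 = 11100100 → 3-byte char #5 = E4 8C 9E.
Leading byte 0xE4 = 11100100 matches 1110xxxx → 3-byte sequence.
Byte 1: 0xE4 = 11100100, payload 0100 (4 bits).
Byte 2: 0x8C = 10001100 (10xxxxxx ✓), payload 001100.
Byte 3: 0x9E = 10011110 (10xxxxxx ✓), payload 011110.
Concatenate: 0100001100011110 = 0x431E (16 bits → U+431E).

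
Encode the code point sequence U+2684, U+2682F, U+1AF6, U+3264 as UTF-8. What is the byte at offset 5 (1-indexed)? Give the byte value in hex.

0xA6

1-indexed offset 5 is 0-indexed offset 4.
U+2684 → 3-byte form E2 9A 84 at offsets 0–2.
U+2682F → 4-byte form F0 A6 A0 AF at offsets 3–6.
Offset 4 falls in char 2's range; it's byte 2 of F0 A6 A0 AF = 0xA6.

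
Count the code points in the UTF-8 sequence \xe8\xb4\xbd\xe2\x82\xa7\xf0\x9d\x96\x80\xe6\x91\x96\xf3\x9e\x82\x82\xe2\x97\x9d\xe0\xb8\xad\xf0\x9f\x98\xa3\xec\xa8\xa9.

Byte at offset 0: 0xE8 = 11101000 → 3-byte char (#1). Advance 3.
Byte at offset 3: 0xE2 = 11100010 → 3-byte char (#2). Advance 3.
Byte at offset 6: 0xF0 = 11110000 → 4-byte char (#3). Advance 4.
Byte at offset 10: 0xE6 = 11100110 → 3-byte char (#4). Advance 3.
Byte at offset 13: 0xF3 = 11110011 → 4-byte char (#5). Advance 4.
Byte at offset 17: 0xE2 = 11100010 → 3-byte char (#6). Advance 3.
Byte at offset 20: 0xE0 = 11100000 → 3-byte char (#7). Advance 3.
Byte at offset 23: 0xF0 = 11110000 → 4-byte char (#8). Advance 4.
Byte at offset 27: 0xEC = 11101100 → 3-byte char (#9). Advance 3.
Reached end at offset 30 after 9 code points.

9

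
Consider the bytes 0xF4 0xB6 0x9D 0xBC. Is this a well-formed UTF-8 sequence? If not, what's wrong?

invalid (encodes a value above U+10FFFF)

Leading byte 0xF4 = 11110100 → 4-byte form.
Payload = 0x13677C, which exceeds U+10FFFF, the maximum Unicode code point. (Leading bytes F5–FF, or F4 followed by ≥ 0x90, are invalid.)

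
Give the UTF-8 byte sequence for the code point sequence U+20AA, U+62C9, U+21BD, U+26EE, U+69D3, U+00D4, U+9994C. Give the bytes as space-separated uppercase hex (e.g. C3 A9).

E2 82 AA E6 8B 89 E2 86 BD E2 9B AE E6 A7 93 C3 94 F2 99 A5 8C

U+20AA: 3-byte form → E2 82 AA.
U+62C9: 3-byte form → E6 8B 89.
U+21BD: 3-byte form → E2 86 BD.
U+26EE: 3-byte form → E2 9B AE.
U+69D3: 3-byte form → E6 A7 93.
U+00D4: 2-byte form → C3 94.
U+9994C: 4-byte form → F2 99 A5 8C.
Concatenated (21 bytes): E2 82 AA E6 8B 89 E2 86 BD E2 9B AE E6 A7 93 C3 94 F2 99 A5 8C.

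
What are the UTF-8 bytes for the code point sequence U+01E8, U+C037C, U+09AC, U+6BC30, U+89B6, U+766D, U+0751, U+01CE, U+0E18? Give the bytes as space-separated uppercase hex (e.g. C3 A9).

U+01E8: 2-byte form → C7 A8.
U+C037C: 4-byte form → F3 80 8D BC.
U+09AC: 3-byte form → E0 A6 AC.
U+6BC30: 4-byte form → F1 AB B0 B0.
U+89B6: 3-byte form → E8 A6 B6.
U+766D: 3-byte form → E7 99 AD.
U+0751: 2-byte form → DD 91.
U+01CE: 2-byte form → C7 8E.
U+0E18: 3-byte form → E0 B8 98.
Concatenated (26 bytes): C7 A8 F3 80 8D BC E0 A6 AC F1 AB B0 B0 E8 A6 B6 E7 99 AD DD 91 C7 8E E0 B8 98.

C7 A8 F3 80 8D BC E0 A6 AC F1 AB B0 B0 E8 A6 B6 E7 99 AD DD 91 C7 8E E0 B8 98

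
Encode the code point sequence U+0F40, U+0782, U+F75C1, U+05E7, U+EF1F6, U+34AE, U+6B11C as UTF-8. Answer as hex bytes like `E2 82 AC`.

E0 BD 80 DE 82 F3 B7 97 81 D7 A7 F3 AF 87 B6 E3 92 AE F1 AB 84 9C

U+0F40: 3-byte form → E0 BD 80.
U+0782: 2-byte form → DE 82.
U+F75C1: 4-byte form → F3 B7 97 81.
U+05E7: 2-byte form → D7 A7.
U+EF1F6: 4-byte form → F3 AF 87 B6.
U+34AE: 3-byte form → E3 92 AE.
U+6B11C: 4-byte form → F1 AB 84 9C.
Concatenated (22 bytes): E0 BD 80 DE 82 F3 B7 97 81 D7 A7 F3 AF 87 B6 E3 92 AE F1 AB 84 9C.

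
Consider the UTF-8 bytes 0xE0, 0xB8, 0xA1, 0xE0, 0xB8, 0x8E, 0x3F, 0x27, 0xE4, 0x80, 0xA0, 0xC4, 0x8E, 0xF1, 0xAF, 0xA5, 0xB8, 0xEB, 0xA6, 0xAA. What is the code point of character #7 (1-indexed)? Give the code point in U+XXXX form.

U+6F978

Offset 0: leading byte 0xE0 = 11100000 → 3-byte char #1 = E0 B8 A1.
Offset 3: leading byte 0xE0 = 11100000 → 3-byte char #2 = E0 B8 8E.
Offset 6: leading byte 0x3F = 00111111 → 1-byte char #3 = 3F.
Offset 7: leading byte 0x27 = 00100111 → 1-byte char #4 = 27.
Offset 8: leading byte 0xE4 = 11100100 → 3-byte char #5 = E4 80 A0.
Offset 11: leading byte 0xC4 = 11000100 → 2-byte char #6 = C4 8E.
Offset 13: leading byte 0xF1 = 11110001 → 4-byte char #7 = F1 AF A5 B8.
Leading byte 0xF1 = 11110001 matches 11110xxx → 4-byte sequence.
Byte 1: 0xF1 = 11110001, payload 001 (3 bits).
Byte 2: 0xAF = 10101111 (10xxxxxx ✓), payload 101111.
Byte 3: 0xA5 = 10100101 (10xxxxxx ✓), payload 100101.
Byte 4: 0xB8 = 10111000 (10xxxxxx ✓), payload 111000.
Concatenate: 001101111100101111000 = 0x6F978 (21 bits → U+6F978).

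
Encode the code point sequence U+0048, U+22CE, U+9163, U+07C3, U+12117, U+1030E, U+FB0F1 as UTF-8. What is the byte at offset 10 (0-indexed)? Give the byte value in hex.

0x92

U+0048 → 1-byte form 48 at offsets 0–0.
U+22CE → 3-byte form E2 8B 8E at offsets 1–3.
U+9163 → 3-byte form E9 85 A3 at offsets 4–6.
U+07C3 → 2-byte form DF 83 at offsets 7–8.
U+12117 → 4-byte form F0 92 84 97 at offsets 9–12.
Offset 10 falls in char 5's range; it's byte 2 of F0 92 84 97 = 0x92.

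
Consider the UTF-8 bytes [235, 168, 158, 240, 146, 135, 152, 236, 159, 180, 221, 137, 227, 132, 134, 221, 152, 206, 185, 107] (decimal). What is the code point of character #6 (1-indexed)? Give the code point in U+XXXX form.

U+0758

Offset 0: leading byte 0xEB = 11101011 → 3-byte char #1 = EB A8 9E.
Offset 3: leading byte 0xF0 = 11110000 → 4-byte char #2 = F0 92 87 98.
Offset 7: leading byte 0xEC = 11101100 → 3-byte char #3 = EC 9F B4.
Offset 10: leading byte 0xDD = 11011101 → 2-byte char #4 = DD 89.
Offset 12: leading byte 0xE3 = 11100011 → 3-byte char #5 = E3 84 86.
Offset 15: leading byte 0xDD = 11011101 → 2-byte char #6 = DD 98.
Leading byte 0xDD = 11011101 matches 110xxxxx → 2-byte sequence.
Byte 1: 0xDD = 11011101, payload 11101 (5 bits).
Byte 2: 0x98 = 10011000 (10xxxxxx ✓), payload 011000.
Concatenate: 11101011000 = 0x758 (11 bits → U+0758).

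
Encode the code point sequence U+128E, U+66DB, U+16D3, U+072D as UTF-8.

U+128E: 3-byte form → E1 8A 8E.
U+66DB: 3-byte form → E6 9B 9B.
U+16D3: 3-byte form → E1 9B 93.
U+072D: 2-byte form → DC AD.
Concatenated (11 bytes): E1 8A 8E E6 9B 9B E1 9B 93 DC AD.

E1 8A 8E E6 9B 9B E1 9B 93 DC AD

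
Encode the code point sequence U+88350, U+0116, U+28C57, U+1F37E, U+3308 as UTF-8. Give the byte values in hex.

F2 88 8D 90 C4 96 F0 A8 B1 97 F0 9F 8D BE E3 8C 88

U+88350: 4-byte form → F2 88 8D 90.
U+0116: 2-byte form → C4 96.
U+28C57: 4-byte form → F0 A8 B1 97.
U+1F37E: 4-byte form → F0 9F 8D BE.
U+3308: 3-byte form → E3 8C 88.
Concatenated (17 bytes): F2 88 8D 90 C4 96 F0 A8 B1 97 F0 9F 8D BE E3 8C 88.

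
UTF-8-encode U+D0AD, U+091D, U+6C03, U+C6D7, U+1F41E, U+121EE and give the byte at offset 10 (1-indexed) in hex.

1-indexed offset 10 is 0-indexed offset 9.
U+D0AD → 3-byte form ED 82 AD at offsets 0–2.
U+091D → 3-byte form E0 A4 9D at offsets 3–5.
U+6C03 → 3-byte form E6 B0 83 at offsets 6–8.
U+C6D7 → 3-byte form EC 9B 97 at offsets 9–11.
Offset 9 falls in char 4's range; it's byte 1 of EC 9B 97 = 0xEC.

0xEC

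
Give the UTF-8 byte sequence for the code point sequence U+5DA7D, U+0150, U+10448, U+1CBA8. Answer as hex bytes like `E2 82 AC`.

U+5DA7D: 4-byte form → F1 9D A9 BD.
U+0150: 2-byte form → C5 90.
U+10448: 4-byte form → F0 90 91 88.
U+1CBA8: 4-byte form → F0 9C AE A8.
Concatenated (14 bytes): F1 9D A9 BD C5 90 F0 90 91 88 F0 9C AE A8.

F1 9D A9 BD C5 90 F0 90 91 88 F0 9C AE A8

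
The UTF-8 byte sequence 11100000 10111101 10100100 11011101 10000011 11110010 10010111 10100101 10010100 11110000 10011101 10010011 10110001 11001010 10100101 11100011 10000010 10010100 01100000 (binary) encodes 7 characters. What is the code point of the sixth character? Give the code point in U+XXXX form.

Offset 0: leading byte 0xE0 = 11100000 → 3-byte char #1 = E0 BD A4.
Offset 3: leading byte 0xDD = 11011101 → 2-byte char #2 = DD 83.
Offset 5: leading byte 0xF2 = 11110010 → 4-byte char #3 = F2 97 A5 94.
Offset 9: leading byte 0xF0 = 11110000 → 4-byte char #4 = F0 9D 93 B1.
Offset 13: leading byte 0xCA = 11001010 → 2-byte char #5 = CA A5.
Offset 15: leading byte 0xE3 = 11100011 → 3-byte char #6 = E3 82 94.
Leading byte 0xE3 = 11100011 matches 1110xxxx → 3-byte sequence.
Byte 1: 0xE3 = 11100011, payload 0011 (4 bits).
Byte 2: 0x82 = 10000010 (10xxxxxx ✓), payload 000010.
Byte 3: 0x94 = 10010100 (10xxxxxx ✓), payload 010100.
Concatenate: 0011000010010100 = 0x3094 (16 bits → U+3094).

U+3094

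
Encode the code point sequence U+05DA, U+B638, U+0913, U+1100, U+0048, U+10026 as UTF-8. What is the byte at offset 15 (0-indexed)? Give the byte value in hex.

U+05DA → 2-byte form D7 9A at offsets 0–1.
U+B638 → 3-byte form EB 98 B8 at offsets 2–4.
U+0913 → 3-byte form E0 A4 93 at offsets 5–7.
U+1100 → 3-byte form E1 84 80 at offsets 8–10.
U+0048 → 1-byte form 48 at offsets 11–11.
U+10026 → 4-byte form F0 90 80 A6 at offsets 12–15.
Offset 15 falls in char 6's range; it's byte 4 of F0 90 80 A6 = 0xA6.

0xA6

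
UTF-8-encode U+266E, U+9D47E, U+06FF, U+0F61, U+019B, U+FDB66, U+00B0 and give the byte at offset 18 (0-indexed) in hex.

U+266E → 3-byte form E2 99 AE at offsets 0–2.
U+9D47E → 4-byte form F2 9D 91 BE at offsets 3–6.
U+06FF → 2-byte form DB BF at offsets 7–8.
U+0F61 → 3-byte form E0 BD A1 at offsets 9–11.
U+019B → 2-byte form C6 9B at offsets 12–13.
U+FDB66 → 4-byte form F3 BD AD A6 at offsets 14–17.
U+00B0 → 2-byte form C2 B0 at offsets 18–19.
Offset 18 falls in char 7's range; it's byte 1 of C2 B0 = 0xC2.

0xC2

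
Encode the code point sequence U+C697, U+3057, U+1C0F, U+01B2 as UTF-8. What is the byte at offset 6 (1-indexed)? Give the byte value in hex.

1-indexed offset 6 is 0-indexed offset 5.
U+C697 → 3-byte form EC 9A 97 at offsets 0–2.
U+3057 → 3-byte form E3 81 97 at offsets 3–5.
Offset 5 falls in char 2's range; it's byte 3 of E3 81 97 = 0x97.

0x97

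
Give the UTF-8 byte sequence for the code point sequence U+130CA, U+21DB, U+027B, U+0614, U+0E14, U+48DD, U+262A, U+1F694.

U+130CA: 4-byte form → F0 93 83 8A.
U+21DB: 3-byte form → E2 87 9B.
U+027B: 2-byte form → C9 BB.
U+0614: 2-byte form → D8 94.
U+0E14: 3-byte form → E0 B8 94.
U+48DD: 3-byte form → E4 A3 9D.
U+262A: 3-byte form → E2 98 AA.
U+1F694: 4-byte form → F0 9F 9A 94.
Concatenated (24 bytes): F0 93 83 8A E2 87 9B C9 BB D8 94 E0 B8 94 E4 A3 9D E2 98 AA F0 9F 9A 94.

F0 93 83 8A E2 87 9B C9 BB D8 94 E0 B8 94 E4 A3 9D E2 98 AA F0 9F 9A 94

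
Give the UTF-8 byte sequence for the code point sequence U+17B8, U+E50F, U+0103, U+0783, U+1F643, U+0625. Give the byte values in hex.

U+17B8: 3-byte form → E1 9E B8.
U+E50F: 3-byte form → EE 94 8F.
U+0103: 2-byte form → C4 83.
U+0783: 2-byte form → DE 83.
U+1F643: 4-byte form → F0 9F 99 83.
U+0625: 2-byte form → D8 A5.
Concatenated (16 bytes): E1 9E B8 EE 94 8F C4 83 DE 83 F0 9F 99 83 D8 A5.

E1 9E B8 EE 94 8F C4 83 DE 83 F0 9F 99 83 D8 A5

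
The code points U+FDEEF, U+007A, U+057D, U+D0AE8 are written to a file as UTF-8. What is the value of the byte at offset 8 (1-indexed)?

0xF3

1-indexed offset 8 is 0-indexed offset 7.
U+FDEEF → 4-byte form F3 BD BB AF at offsets 0–3.
U+007A → 1-byte form 7A at offsets 4–4.
U+057D → 2-byte form D5 BD at offsets 5–6.
U+D0AE8 → 4-byte form F3 90 AB A8 at offsets 7–10.
Offset 7 falls in char 4's range; it's byte 1 of F3 90 AB A8 = 0xF3.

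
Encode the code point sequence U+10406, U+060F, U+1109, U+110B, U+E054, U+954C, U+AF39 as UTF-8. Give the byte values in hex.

F0 90 90 86 D8 8F E1 84 89 E1 84 8B EE 81 94 E9 95 8C EA BC B9

U+10406: 4-byte form → F0 90 90 86.
U+060F: 2-byte form → D8 8F.
U+1109: 3-byte form → E1 84 89.
U+110B: 3-byte form → E1 84 8B.
U+E054: 3-byte form → EE 81 94.
U+954C: 3-byte form → E9 95 8C.
U+AF39: 3-byte form → EA BC B9.
Concatenated (21 bytes): F0 90 90 86 D8 8F E1 84 89 E1 84 8B EE 81 94 E9 95 8C EA BC B9.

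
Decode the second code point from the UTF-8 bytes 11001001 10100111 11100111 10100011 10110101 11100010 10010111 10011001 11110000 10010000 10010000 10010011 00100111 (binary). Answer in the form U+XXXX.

U+78F5

Offset 0: leading byte 0xC9 = 11001001 → 2-byte char #1 = C9 A7.
Offset 2: leading byte 0xE7 = 11100111 → 3-byte char #2 = E7 A3 B5.
Leading byte 0xE7 = 11100111 matches 1110xxxx → 3-byte sequence.
Byte 1: 0xE7 = 11100111, payload 0111 (4 bits).
Byte 2: 0xA3 = 10100011 (10xxxxxx ✓), payload 100011.
Byte 3: 0xB5 = 10110101 (10xxxxxx ✓), payload 110101.
Concatenate: 0111100011110101 = 0x78F5 (16 bits → U+78F5).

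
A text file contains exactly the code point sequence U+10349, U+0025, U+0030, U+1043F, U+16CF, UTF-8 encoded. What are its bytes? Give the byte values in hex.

U+10349: 4-byte form → F0 90 8D 89.
U+0025: 1-byte form → 25.
U+0030: 1-byte form → 30.
U+1043F: 4-byte form → F0 90 90 BF.
U+16CF: 3-byte form → E1 9B 8F.
Concatenated (13 bytes): F0 90 8D 89 25 30 F0 90 90 BF E1 9B 8F.

F0 90 8D 89 25 30 F0 90 90 BF E1 9B 8F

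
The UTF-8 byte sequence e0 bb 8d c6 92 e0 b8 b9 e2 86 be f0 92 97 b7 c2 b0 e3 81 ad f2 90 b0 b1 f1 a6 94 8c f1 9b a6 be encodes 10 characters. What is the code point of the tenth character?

Offset 0: leading byte 0xE0 = 11100000 → 3-byte char #1 = E0 BB 8D.
Offset 3: leading byte 0xC6 = 11000110 → 2-byte char #2 = C6 92.
Offset 5: leading byte 0xE0 = 11100000 → 3-byte char #3 = E0 B8 B9.
Offset 8: leading byte 0xE2 = 11100010 → 3-byte char #4 = E2 86 BE.
Offset 11: leading byte 0xF0 = 11110000 → 4-byte char #5 = F0 92 97 B7.
Offset 15: leading byte 0xC2 = 11000010 → 2-byte char #6 = C2 B0.
Offset 17: leading byte 0xE3 = 11100011 → 3-byte char #7 = E3 81 AD.
Offset 20: leading byte 0xF2 = 11110010 → 4-byte char #8 = F2 90 B0 B1.
Offset 24: leading byte 0xF1 = 11110001 → 4-byte char #9 = F1 A6 94 8C.
Offset 28: leading byte 0xF1 = 11110001 → 4-byte char #10 = F1 9B A6 BE.
Leading byte 0xF1 = 11110001 matches 11110xxx → 4-byte sequence.
Byte 1: 0xF1 = 11110001, payload 001 (3 bits).
Byte 2: 0x9B = 10011011 (10xxxxxx ✓), payload 011011.
Byte 3: 0xA6 = 10100110 (10xxxxxx ✓), payload 100110.
Byte 4: 0xBE = 10111110 (10xxxxxx ✓), payload 111110.
Concatenate: 001011011100110111110 = 0x5B9BE (21 bits → U+5B9BE).

U+5B9BE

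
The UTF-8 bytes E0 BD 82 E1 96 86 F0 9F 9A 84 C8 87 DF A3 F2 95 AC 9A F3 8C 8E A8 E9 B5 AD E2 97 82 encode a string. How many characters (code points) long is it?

Byte at offset 0: 0xE0 = 11100000 → 3-byte char (#1). Advance 3.
Byte at offset 3: 0xE1 = 11100001 → 3-byte char (#2). Advance 3.
Byte at offset 6: 0xF0 = 11110000 → 4-byte char (#3). Advance 4.
Byte at offset 10: 0xC8 = 11001000 → 2-byte char (#4). Advance 2.
Byte at offset 12: 0xDF = 11011111 → 2-byte char (#5). Advance 2.
Byte at offset 14: 0xF2 = 11110010 → 4-byte char (#6). Advance 4.
Byte at offset 18: 0xF3 = 11110011 → 4-byte char (#7). Advance 4.
Byte at offset 22: 0xE9 = 11101001 → 3-byte char (#8). Advance 3.
Byte at offset 25: 0xE2 = 11100010 → 3-byte char (#9). Advance 3.
Reached end at offset 28 after 9 code points.

9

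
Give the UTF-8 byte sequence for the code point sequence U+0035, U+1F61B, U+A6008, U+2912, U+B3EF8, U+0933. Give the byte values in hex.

U+0035: 1-byte form → 35.
U+1F61B: 4-byte form → F0 9F 98 9B.
U+A6008: 4-byte form → F2 A6 80 88.
U+2912: 3-byte form → E2 A4 92.
U+B3EF8: 4-byte form → F2 B3 BB B8.
U+0933: 3-byte form → E0 A4 B3.
Concatenated (19 bytes): 35 F0 9F 98 9B F2 A6 80 88 E2 A4 92 F2 B3 BB B8 E0 A4 B3.

35 F0 9F 98 9B F2 A6 80 88 E2 A4 92 F2 B3 BB B8 E0 A4 B3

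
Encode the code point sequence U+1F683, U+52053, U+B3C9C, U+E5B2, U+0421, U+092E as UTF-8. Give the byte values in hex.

F0 9F 9A 83 F1 92 81 93 F2 B3 B2 9C EE 96 B2 D0 A1 E0 A4 AE

U+1F683: 4-byte form → F0 9F 9A 83.
U+52053: 4-byte form → F1 92 81 93.
U+B3C9C: 4-byte form → F2 B3 B2 9C.
U+E5B2: 3-byte form → EE 96 B2.
U+0421: 2-byte form → D0 A1.
U+092E: 3-byte form → E0 A4 AE.
Concatenated (20 bytes): F0 9F 9A 83 F1 92 81 93 F2 B3 B2 9C EE 96 B2 D0 A1 E0 A4 AE.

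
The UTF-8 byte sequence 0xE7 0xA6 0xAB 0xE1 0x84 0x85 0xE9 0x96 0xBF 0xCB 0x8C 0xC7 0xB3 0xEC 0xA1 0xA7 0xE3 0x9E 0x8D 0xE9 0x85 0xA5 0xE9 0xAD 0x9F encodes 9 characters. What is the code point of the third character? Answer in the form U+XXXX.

U+95BF

Offset 0: leading byte 0xE7 = 11100111 → 3-byte char #1 = E7 A6 AB.
Offset 3: leading byte 0xE1 = 11100001 → 3-byte char #2 = E1 84 85.
Offset 6: leading byte 0xE9 = 11101001 → 3-byte char #3 = E9 96 BF.
Leading byte 0xE9 = 11101001 matches 1110xxxx → 3-byte sequence.
Byte 1: 0xE9 = 11101001, payload 1001 (4 bits).
Byte 2: 0x96 = 10010110 (10xxxxxx ✓), payload 010110.
Byte 3: 0xBF = 10111111 (10xxxxxx ✓), payload 111111.
Concatenate: 1001010110111111 = 0x95BF (16 bits → U+95BF).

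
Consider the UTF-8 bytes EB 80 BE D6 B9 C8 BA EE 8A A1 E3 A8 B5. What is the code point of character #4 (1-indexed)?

U+E2A1

Offset 0: leading byte 0xEB = 11101011 → 3-byte char #1 = EB 80 BE.
Offset 3: leading byte 0xD6 = 11010110 → 2-byte char #2 = D6 B9.
Offset 5: leading byte 0xC8 = 11001000 → 2-byte char #3 = C8 BA.
Offset 7: leading byte 0xEE = 11101110 → 3-byte char #4 = EE 8A A1.
Leading byte 0xEE = 11101110 matches 1110xxxx → 3-byte sequence.
Byte 1: 0xEE = 11101110, payload 1110 (4 bits).
Byte 2: 0x8A = 10001010 (10xxxxxx ✓), payload 001010.
Byte 3: 0xA1 = 10100001 (10xxxxxx ✓), payload 100001.
Concatenate: 1110001010100001 = 0xE2A1 (16 bits → U+E2A1).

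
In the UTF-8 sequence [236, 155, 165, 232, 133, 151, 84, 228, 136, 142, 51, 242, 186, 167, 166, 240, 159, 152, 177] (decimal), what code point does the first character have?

U+C6E5

Offset 0: leading byte 0xEC = 11101100 → 3-byte char #1 = EC 9B A5.
Leading byte 0xEC = 11101100 matches 1110xxxx → 3-byte sequence.
Byte 1: 0xEC = 11101100, payload 1100 (4 bits).
Byte 2: 0x9B = 10011011 (10xxxxxx ✓), payload 011011.
Byte 3: 0xA5 = 10100101 (10xxxxxx ✓), payload 100101.
Concatenate: 1100011011100101 = 0xC6E5 (16 bits → U+C6E5).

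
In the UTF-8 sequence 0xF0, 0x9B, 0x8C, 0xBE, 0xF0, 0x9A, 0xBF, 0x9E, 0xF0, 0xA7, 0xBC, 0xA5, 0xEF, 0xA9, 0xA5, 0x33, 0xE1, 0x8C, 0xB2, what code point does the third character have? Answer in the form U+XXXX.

U+27F25

Offset 0: leading byte 0xF0 = 11110000 → 4-byte char #1 = F0 9B 8C BE.
Offset 4: leading byte 0xF0 = 11110000 → 4-byte char #2 = F0 9A BF 9E.
Offset 8: leading byte 0xF0 = 11110000 → 4-byte char #3 = F0 A7 BC A5.
Leading byte 0xF0 = 11110000 matches 11110xxx → 4-byte sequence.
Byte 1: 0xF0 = 11110000, payload 000 (3 bits).
Byte 2: 0xA7 = 10100111 (10xxxxxx ✓), payload 100111.
Byte 3: 0xBC = 10111100 (10xxxxxx ✓), payload 111100.
Byte 4: 0xA5 = 10100101 (10xxxxxx ✓), payload 100101.
Concatenate: 000100111111100100101 = 0x27F25 (21 bits → U+27F25).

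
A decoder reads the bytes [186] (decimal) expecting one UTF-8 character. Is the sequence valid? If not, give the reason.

Byte 0xBA = 10111010 has the form 10xxxxxx — a continuation byte — but there is no preceding leading byte.

invalid (continuation byte with no leading byte)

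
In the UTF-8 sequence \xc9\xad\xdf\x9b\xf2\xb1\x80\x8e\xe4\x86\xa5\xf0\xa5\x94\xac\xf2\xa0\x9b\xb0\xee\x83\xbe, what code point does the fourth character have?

Offset 0: leading byte 0xC9 = 11001001 → 2-byte char #1 = C9 AD.
Offset 2: leading byte 0xDF = 11011111 → 2-byte char #2 = DF 9B.
Offset 4: leading byte 0xF2 = 11110010 → 4-byte char #3 = F2 B1 80 8E.
Offset 8: leading byte 0xE4 = 11100100 → 3-byte char #4 = E4 86 A5.
Leading byte 0xE4 = 11100100 matches 1110xxxx → 3-byte sequence.
Byte 1: 0xE4 = 11100100, payload 0100 (4 bits).
Byte 2: 0x86 = 10000110 (10xxxxxx ✓), payload 000110.
Byte 3: 0xA5 = 10100101 (10xxxxxx ✓), payload 100101.
Concatenate: 0100000110100101 = 0x41A5 (16 bits → U+41A5).

U+41A5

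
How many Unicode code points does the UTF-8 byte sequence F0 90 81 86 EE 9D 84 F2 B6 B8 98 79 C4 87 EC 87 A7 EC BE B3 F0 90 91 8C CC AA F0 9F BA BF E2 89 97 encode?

Byte at offset 0: 0xF0 = 11110000 → 4-byte char (#1). Advance 4.
Byte at offset 4: 0xEE = 11101110 → 3-byte char (#2). Advance 3.
Byte at offset 7: 0xF2 = 11110010 → 4-byte char (#3). Advance 4.
Byte at offset 11: 0x79 = 01111001 → 1-byte char (#4). Advance 1.
Byte at offset 12: 0xC4 = 11000100 → 2-byte char (#5). Advance 2.
Byte at offset 14: 0xEC = 11101100 → 3-byte char (#6). Advance 3.
Byte at offset 17: 0xEC = 11101100 → 3-byte char (#7). Advance 3.
Byte at offset 20: 0xF0 = 11110000 → 4-byte char (#8). Advance 4.
Byte at offset 24: 0xCC = 11001100 → 2-byte char (#9). Advance 2.
Byte at offset 26: 0xF0 = 11110000 → 4-byte char (#10). Advance 4.
Byte at offset 30: 0xE2 = 11100010 → 3-byte char (#11). Advance 3.
Reached end at offset 33 after 11 code points.

11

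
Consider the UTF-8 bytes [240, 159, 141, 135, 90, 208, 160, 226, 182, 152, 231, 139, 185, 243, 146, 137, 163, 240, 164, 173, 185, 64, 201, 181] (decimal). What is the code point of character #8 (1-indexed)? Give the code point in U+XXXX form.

U+0040

Offset 0: leading byte 0xF0 = 11110000 → 4-byte char #1 = F0 9F 8D 87.
Offset 4: leading byte 0x5A = 01011010 → 1-byte char #2 = 5A.
Offset 5: leading byte 0xD0 = 11010000 → 2-byte char #3 = D0 A0.
Offset 7: leading byte 0xE2 = 11100010 → 3-byte char #4 = E2 B6 98.
Offset 10: leading byte 0xE7 = 11100111 → 3-byte char #5 = E7 8B B9.
Offset 13: leading byte 0xF3 = 11110011 → 4-byte char #6 = F3 92 89 A3.
Offset 17: leading byte 0xF0 = 11110000 → 4-byte char #7 = F0 A4 AD B9.
Offset 21: leading byte 0x40 = 01000000 → 1-byte char #8 = 40.
Leading byte 0x40 = 01000000 matches 0xxxxxxx → 1-byte sequence.
Byte 1: 0x40 = 01000000, payload 1000000 (7 bits).
Concatenate: 1000000 = 0x40 (7 bits → U+0040).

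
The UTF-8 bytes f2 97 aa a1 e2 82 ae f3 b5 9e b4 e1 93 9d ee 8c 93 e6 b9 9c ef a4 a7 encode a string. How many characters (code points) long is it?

Byte at offset 0: 0xF2 = 11110010 → 4-byte char (#1). Advance 4.
Byte at offset 4: 0xE2 = 11100010 → 3-byte char (#2). Advance 3.
Byte at offset 7: 0xF3 = 11110011 → 4-byte char (#3). Advance 4.
Byte at offset 11: 0xE1 = 11100001 → 3-byte char (#4). Advance 3.
Byte at offset 14: 0xEE = 11101110 → 3-byte char (#5). Advance 3.
Byte at offset 17: 0xE6 = 11100110 → 3-byte char (#6). Advance 3.
Byte at offset 20: 0xEF = 11101111 → 3-byte char (#7). Advance 3.
Reached end at offset 23 after 7 code points.

7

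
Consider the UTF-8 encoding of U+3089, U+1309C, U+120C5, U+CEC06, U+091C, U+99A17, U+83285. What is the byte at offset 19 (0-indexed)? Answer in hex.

U+3089 → 3-byte form E3 82 89 at offsets 0–2.
U+1309C → 4-byte form F0 93 82 9C at offsets 3–6.
U+120C5 → 4-byte form F0 92 83 85 at offsets 7–10.
U+CEC06 → 4-byte form F3 8E B0 86 at offsets 11–14.
U+091C → 3-byte form E0 A4 9C at offsets 15–17.
U+99A17 → 4-byte form F2 99 A8 97 at offsets 18–21.
Offset 19 falls in char 6's range; it's byte 2 of F2 99 A8 97 = 0x99.

0x99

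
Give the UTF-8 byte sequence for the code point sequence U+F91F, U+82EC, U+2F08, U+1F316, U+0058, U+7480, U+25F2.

U+F91F: 3-byte form → EF A4 9F.
U+82EC: 3-byte form → E8 8B AC.
U+2F08: 3-byte form → E2 BC 88.
U+1F316: 4-byte form → F0 9F 8C 96.
U+0058: 1-byte form → 58.
U+7480: 3-byte form → E7 92 80.
U+25F2: 3-byte form → E2 97 B2.
Concatenated (20 bytes): EF A4 9F E8 8B AC E2 BC 88 F0 9F 8C 96 58 E7 92 80 E2 97 B2.

EF A4 9F E8 8B AC E2 BC 88 F0 9F 8C 96 58 E7 92 80 E2 97 B2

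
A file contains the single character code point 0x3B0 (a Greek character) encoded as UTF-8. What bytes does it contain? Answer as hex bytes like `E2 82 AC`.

U+03B0 = 0x3B0 = 944 decimal. In range U+0080–U+07FF → 2-byte form: 110xxxxx 10xxxxxx.
Binary (11 bits): 01110110000.
Split 5+6: 01110 | 110000.
Byte 1: 11001110 = 0xCE.
Byte 2: 10110000 = 0xB0.

CE B0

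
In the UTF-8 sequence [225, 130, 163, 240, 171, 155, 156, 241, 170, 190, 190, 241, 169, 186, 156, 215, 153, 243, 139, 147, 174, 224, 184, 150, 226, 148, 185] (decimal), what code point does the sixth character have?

U+CB4EE

Offset 0: leading byte 0xE1 = 11100001 → 3-byte char #1 = E1 82 A3.
Offset 3: leading byte 0xF0 = 11110000 → 4-byte char #2 = F0 AB 9B 9C.
Offset 7: leading byte 0xF1 = 11110001 → 4-byte char #3 = F1 AA BE BE.
Offset 11: leading byte 0xF1 = 11110001 → 4-byte char #4 = F1 A9 BA 9C.
Offset 15: leading byte 0xD7 = 11010111 → 2-byte char #5 = D7 99.
Offset 17: leading byte 0xF3 = 11110011 → 4-byte char #6 = F3 8B 93 AE.
Leading byte 0xF3 = 11110011 matches 11110xxx → 4-byte sequence.
Byte 1: 0xF3 = 11110011, payload 011 (3 bits).
Byte 2: 0x8B = 10001011 (10xxxxxx ✓), payload 001011.
Byte 3: 0x93 = 10010011 (10xxxxxx ✓), payload 010011.
Byte 4: 0xAE = 10101110 (10xxxxxx ✓), payload 101110.
Concatenate: 011001011010011101110 = 0xCB4EE (21 bits → U+CB4EE).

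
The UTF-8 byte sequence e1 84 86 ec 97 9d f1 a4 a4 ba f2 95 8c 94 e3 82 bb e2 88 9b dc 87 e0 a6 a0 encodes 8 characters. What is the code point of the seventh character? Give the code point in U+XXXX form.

Offset 0: leading byte 0xE1 = 11100001 → 3-byte char #1 = E1 84 86.
Offset 3: leading byte 0xEC = 11101100 → 3-byte char #2 = EC 97 9D.
Offset 6: leading byte 0xF1 = 11110001 → 4-byte char #3 = F1 A4 A4 BA.
Offset 10: leading byte 0xF2 = 11110010 → 4-byte char #4 = F2 95 8C 94.
Offset 14: leading byte 0xE3 = 11100011 → 3-byte char #5 = E3 82 BB.
Offset 17: leading byte 0xE2 = 11100010 → 3-byte char #6 = E2 88 9B.
Offset 20: leading byte 0xDC = 11011100 → 2-byte char #7 = DC 87.
Leading byte 0xDC = 11011100 matches 110xxxxx → 2-byte sequence.
Byte 1: 0xDC = 11011100, payload 11100 (5 bits).
Byte 2: 0x87 = 10000111 (10xxxxxx ✓), payload 000111.
Concatenate: 11100000111 = 0x707 (11 bits → U+0707).

U+0707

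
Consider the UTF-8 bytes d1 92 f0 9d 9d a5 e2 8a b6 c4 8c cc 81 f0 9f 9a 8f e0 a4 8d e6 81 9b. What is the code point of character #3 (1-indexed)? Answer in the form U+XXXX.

Offset 0: leading byte 0xD1 = 11010001 → 2-byte char #1 = D1 92.
Offset 2: leading byte 0xF0 = 11110000 → 4-byte char #2 = F0 9D 9D A5.
Offset 6: leading byte 0xE2 = 11100010 → 3-byte char #3 = E2 8A B6.
Leading byte 0xE2 = 11100010 matches 1110xxxx → 3-byte sequence.
Byte 1: 0xE2 = 11100010, payload 0010 (4 bits).
Byte 2: 0x8A = 10001010 (10xxxxxx ✓), payload 001010.
Byte 3: 0xB6 = 10110110 (10xxxxxx ✓), payload 110110.
Concatenate: 0010001010110110 = 0x22B6 (16 bits → U+22B6).

U+22B6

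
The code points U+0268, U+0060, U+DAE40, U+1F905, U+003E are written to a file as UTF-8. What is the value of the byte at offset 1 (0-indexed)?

U+0268 → 2-byte form C9 A8 at offsets 0–1.
Offset 1 falls in char 1's range; it's byte 2 of C9 A8 = 0xA8.

0xA8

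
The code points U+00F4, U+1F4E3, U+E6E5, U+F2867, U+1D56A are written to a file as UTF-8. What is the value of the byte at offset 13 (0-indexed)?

0xF0

U+00F4 → 2-byte form C3 B4 at offsets 0–1.
U+1F4E3 → 4-byte form F0 9F 93 A3 at offsets 2–5.
U+E6E5 → 3-byte form EE 9B A5 at offsets 6–8.
U+F2867 → 4-byte form F3 B2 A1 A7 at offsets 9–12.
U+1D56A → 4-byte form F0 9D 95 AA at offsets 13–16.
Offset 13 falls in char 5's range; it's byte 1 of F0 9D 95 AA = 0xF0.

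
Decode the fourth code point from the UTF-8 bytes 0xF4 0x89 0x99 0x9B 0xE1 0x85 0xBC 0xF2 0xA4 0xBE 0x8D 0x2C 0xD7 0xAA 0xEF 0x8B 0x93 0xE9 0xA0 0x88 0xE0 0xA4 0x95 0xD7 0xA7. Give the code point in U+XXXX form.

Offset 0: leading byte 0xF4 = 11110100 → 4-byte char #1 = F4 89 99 9B.
Offset 4: leading byte 0xE1 = 11100001 → 3-byte char #2 = E1 85 BC.
Offset 7: leading byte 0xF2 = 11110010 → 4-byte char #3 = F2 A4 BE 8D.
Offset 11: leading byte 0x2C = 00101100 → 1-byte char #4 = 2C.
Leading byte 0x2C = 00101100 matches 0xxxxxxx → 1-byte sequence.
Byte 1: 0x2C = 00101100, payload 0101100 (7 bits).
Concatenate: 0101100 = 0x2C (7 bits → U+002C).

U+002C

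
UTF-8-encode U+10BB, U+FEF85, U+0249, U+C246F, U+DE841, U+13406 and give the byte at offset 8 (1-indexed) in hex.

1-indexed offset 8 is 0-indexed offset 7.
U+10BB → 3-byte form E1 82 BB at offsets 0–2.
U+FEF85 → 4-byte form F3 BE BE 85 at offsets 3–6.
U+0249 → 2-byte form C9 89 at offsets 7–8.
Offset 7 falls in char 3's range; it's byte 1 of C9 89 = 0xC9.

0xC9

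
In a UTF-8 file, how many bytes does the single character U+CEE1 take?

3

U+CEE1 = 0xCEE1. UTF-8 uses 1 byte below 0x80, 2 below 0x800, 3 below 0x10000, 4 up to 0x10FFFF. 0xCEE1 is in U+0800–U+FFFF → 3 bytes.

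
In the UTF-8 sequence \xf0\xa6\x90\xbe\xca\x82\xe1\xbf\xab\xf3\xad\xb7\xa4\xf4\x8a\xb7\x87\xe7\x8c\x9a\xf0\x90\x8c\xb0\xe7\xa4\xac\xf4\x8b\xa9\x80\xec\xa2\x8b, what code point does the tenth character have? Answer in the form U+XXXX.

U+C88B

Offset 0: leading byte 0xF0 = 11110000 → 4-byte char #1 = F0 A6 90 BE.
Offset 4: leading byte 0xCA = 11001010 → 2-byte char #2 = CA 82.
Offset 6: leading byte 0xE1 = 11100001 → 3-byte char #3 = E1 BF AB.
Offset 9: leading byte 0xF3 = 11110011 → 4-byte char #4 = F3 AD B7 A4.
Offset 13: leading byte 0xF4 = 11110100 → 4-byte char #5 = F4 8A B7 87.
Offset 17: leading byte 0xE7 = 11100111 → 3-byte char #6 = E7 8C 9A.
Offset 20: leading byte 0xF0 = 11110000 → 4-byte char #7 = F0 90 8C B0.
Offset 24: leading byte 0xE7 = 11100111 → 3-byte char #8 = E7 A4 AC.
Offset 27: leading byte 0xF4 = 11110100 → 4-byte char #9 = F4 8B A9 80.
Offset 31: leading byte 0xEC = 11101100 → 3-byte char #10 = EC A2 8B.
Leading byte 0xEC = 11101100 matches 1110xxxx → 3-byte sequence.
Byte 1: 0xEC = 11101100, payload 1100 (4 bits).
Byte 2: 0xA2 = 10100010 (10xxxxxx ✓), payload 100010.
Byte 3: 0x8B = 10001011 (10xxxxxx ✓), payload 001011.
Concatenate: 1100100010001011 = 0xC88B (16 bits → U+C88B).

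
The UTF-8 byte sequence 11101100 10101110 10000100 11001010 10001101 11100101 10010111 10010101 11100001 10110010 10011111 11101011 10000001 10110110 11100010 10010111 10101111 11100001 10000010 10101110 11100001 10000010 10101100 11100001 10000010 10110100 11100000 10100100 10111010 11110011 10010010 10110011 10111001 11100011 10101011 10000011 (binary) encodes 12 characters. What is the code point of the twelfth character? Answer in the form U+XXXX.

Offset 0: leading byte 0xEC = 11101100 → 3-byte char #1 = EC AE 84.
Offset 3: leading byte 0xCA = 11001010 → 2-byte char #2 = CA 8D.
Offset 5: leading byte 0xE5 = 11100101 → 3-byte char #3 = E5 97 95.
Offset 8: leading byte 0xE1 = 11100001 → 3-byte char #4 = E1 B2 9F.
Offset 11: leading byte 0xEB = 11101011 → 3-byte char #5 = EB 81 B6.
Offset 14: leading byte 0xE2 = 11100010 → 3-byte char #6 = E2 97 AF.
Offset 17: leading byte 0xE1 = 11100001 → 3-byte char #7 = E1 82 AE.
Offset 20: leading byte 0xE1 = 11100001 → 3-byte char #8 = E1 82 AC.
Offset 23: leading byte 0xE1 = 11100001 → 3-byte char #9 = E1 82 B4.
Offset 26: leading byte 0xE0 = 11100000 → 3-byte char #10 = E0 A4 BA.
Offset 29: leading byte 0xF3 = 11110011 → 4-byte char #11 = F3 92 B3 B9.
Offset 33: leading byte 0xE3 = 11100011 → 3-byte char #12 = E3 AB 83.
Leading byte 0xE3 = 11100011 matches 1110xxxx → 3-byte sequence.
Byte 1: 0xE3 = 11100011, payload 0011 (4 bits).
Byte 2: 0xAB = 10101011 (10xxxxxx ✓), payload 101011.
Byte 3: 0x83 = 10000011 (10xxxxxx ✓), payload 000011.
Concatenate: 0011101011000011 = 0x3AC3 (16 bits → U+3AC3).

U+3AC3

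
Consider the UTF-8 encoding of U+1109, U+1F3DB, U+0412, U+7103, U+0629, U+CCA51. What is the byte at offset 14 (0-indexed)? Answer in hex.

U+1109 → 3-byte form E1 84 89 at offsets 0–2.
U+1F3DB → 4-byte form F0 9F 8F 9B at offsets 3–6.
U+0412 → 2-byte form D0 92 at offsets 7–8.
U+7103 → 3-byte form E7 84 83 at offsets 9–11.
U+0629 → 2-byte form D8 A9 at offsets 12–13.
U+CCA51 → 4-byte form F3 8C A9 91 at offsets 14–17.
Offset 14 falls in char 6's range; it's byte 1 of F3 8C A9 91 = 0xF3.

0xF3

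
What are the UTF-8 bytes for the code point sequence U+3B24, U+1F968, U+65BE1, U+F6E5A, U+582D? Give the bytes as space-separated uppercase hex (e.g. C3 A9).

U+3B24: 3-byte form → E3 AC A4.
U+1F968: 4-byte form → F0 9F A5 A8.
U+65BE1: 4-byte form → F1 A5 AF A1.
U+F6E5A: 4-byte form → F3 B6 B9 9A.
U+582D: 3-byte form → E5 A0 AD.
Concatenated (18 bytes): E3 AC A4 F0 9F A5 A8 F1 A5 AF A1 F3 B6 B9 9A E5 A0 AD.

E3 AC A4 F0 9F A5 A8 F1 A5 AF A1 F3 B6 B9 9A E5 A0 AD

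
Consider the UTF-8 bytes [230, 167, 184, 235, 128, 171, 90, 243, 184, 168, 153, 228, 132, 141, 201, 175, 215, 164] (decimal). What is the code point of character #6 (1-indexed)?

Offset 0: leading byte 0xE6 = 11100110 → 3-byte char #1 = E6 A7 B8.
Offset 3: leading byte 0xEB = 11101011 → 3-byte char #2 = EB 80 AB.
Offset 6: leading byte 0x5A = 01011010 → 1-byte char #3 = 5A.
Offset 7: leading byte 0xF3 = 11110011 → 4-byte char #4 = F3 B8 A8 99.
Offset 11: leading byte 0xE4 = 11100100 → 3-byte char #5 = E4 84 8D.
Offset 14: leading byte 0xC9 = 11001001 → 2-byte char #6 = C9 AF.
Leading byte 0xC9 = 11001001 matches 110xxxxx → 2-byte sequence.
Byte 1: 0xC9 = 11001001, payload 01001 (5 bits).
Byte 2: 0xAF = 10101111 (10xxxxxx ✓), payload 101111.
Concatenate: 01001101111 = 0x26F (11 bits → U+026F).

U+026F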